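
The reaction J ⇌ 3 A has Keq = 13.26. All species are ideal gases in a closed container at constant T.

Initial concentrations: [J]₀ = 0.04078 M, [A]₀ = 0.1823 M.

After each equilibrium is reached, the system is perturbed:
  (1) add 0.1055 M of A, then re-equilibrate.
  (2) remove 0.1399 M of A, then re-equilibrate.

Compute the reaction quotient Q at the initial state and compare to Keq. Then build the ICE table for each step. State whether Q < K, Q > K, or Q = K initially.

Q₀ = 0.1486; Q < K (proceeds forward)

Q₀ = 0.1486 vs Keq = 13.26 ⇒ Q<K, forward
Step 1:
                  J         A
  Initial   0.04078    0.1823
  Change   -0.03877    0.1163
  Equil    0.002008    0.2986
  solve Keq expr → x = 0.03877; check Q = 13.26
Then add 0.1055 M of A.
Step 2:
                  J         A
  Initial  0.002008    0.4041
  Change   0.002678 -0.008034
  Equil    0.004686    0.3961
  solve Keq expr → x = -0.002678; check Q = 13.26
Then remove 0.1399 M of A.
Step 3:
                  J         A
  Initial  0.004686    0.2562
  Change  -0.003267  0.009801
  Equil    0.001419     0.266
  solve Keq expr → x = 0.003267; check Q = 13.26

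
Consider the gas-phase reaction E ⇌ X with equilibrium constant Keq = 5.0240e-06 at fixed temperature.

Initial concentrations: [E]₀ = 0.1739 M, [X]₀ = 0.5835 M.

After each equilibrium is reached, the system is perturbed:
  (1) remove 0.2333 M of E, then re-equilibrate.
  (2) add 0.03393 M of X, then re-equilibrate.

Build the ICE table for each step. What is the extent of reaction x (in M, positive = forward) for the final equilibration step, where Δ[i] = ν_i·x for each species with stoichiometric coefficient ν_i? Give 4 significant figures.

Q₀ = 3.355 vs Keq = 5.0240e-06 ⇒ Q>K, reverse
Step 1:
                  E         X
  Initial    0.1739    0.5835
  Change     0.5835   -0.5835
  Equil      0.7574 3.8052e-06
  solve Keq expr → x = -0.5835; check Q = 5.0240e-06
Then remove 0.2333 M of E.
Step 2:
                  E         X
  Initial    0.5241 3.8052e-06
  Change  1.1721e-06 -1.1721e-06
  Equil      0.5241 2.6331e-06
  solve Keq expr → x = -1.1721e-06; check Q = 5.0240e-06
Then add 0.03393 M of X.
Step 3:
                  E         X
  Initial    0.5241   0.03393
  Change    0.03393  -0.03393
  Equil       0.558 2.8035e-06
  solve Keq expr → x = -0.03393; check Q = 5.0240e-06

x = -0.03393 M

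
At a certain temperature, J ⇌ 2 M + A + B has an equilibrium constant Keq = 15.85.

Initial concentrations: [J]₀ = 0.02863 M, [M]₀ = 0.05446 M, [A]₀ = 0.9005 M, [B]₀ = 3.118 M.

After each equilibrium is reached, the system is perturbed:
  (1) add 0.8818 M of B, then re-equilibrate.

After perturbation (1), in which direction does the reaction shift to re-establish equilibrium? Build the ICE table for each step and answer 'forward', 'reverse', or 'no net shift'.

Q₀ = 0.2909 vs Keq = 15.85 ⇒ Q<K, forward
Step 1:
                   J          M          A          B
  Initial    0.02863    0.05446     0.9005      3.118
  Change    -0.02651    0.05301    0.02651    0.02651
  Equil     0.002124     0.1075      0.927      3.145
  solve Keq expr → x = 0.02651; check Q = 15.85
Then add 0.8818 M of B.
Step 2:
                   J          M          A          B
  Initial   0.002124     0.1075      0.927      4.026
  Change  5.3944e-04  -0.001079 -5.3944e-04 -5.3944e-04
  Equil     0.002664     0.1064     0.9265      4.026
  solve Keq expr → x = -5.3944e-04; check Q = 15.85

Direction: reverse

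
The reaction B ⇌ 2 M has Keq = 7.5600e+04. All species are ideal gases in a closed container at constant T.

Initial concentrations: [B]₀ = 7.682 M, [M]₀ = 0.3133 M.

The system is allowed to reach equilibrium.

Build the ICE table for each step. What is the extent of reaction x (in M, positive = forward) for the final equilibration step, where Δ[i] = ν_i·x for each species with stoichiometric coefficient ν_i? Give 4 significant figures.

Q₀ = 0.01278 vs Keq = 7.5600e+04 ⇒ Q<K, forward
Step 1:
                    B           M
  init          7.682      0.3133
  Δ            -7.679       15.36
  eq         0.003248       15.67
  solve Keq expr → x = 7.679; check Q = 7.5600e+04

x = 7.679 M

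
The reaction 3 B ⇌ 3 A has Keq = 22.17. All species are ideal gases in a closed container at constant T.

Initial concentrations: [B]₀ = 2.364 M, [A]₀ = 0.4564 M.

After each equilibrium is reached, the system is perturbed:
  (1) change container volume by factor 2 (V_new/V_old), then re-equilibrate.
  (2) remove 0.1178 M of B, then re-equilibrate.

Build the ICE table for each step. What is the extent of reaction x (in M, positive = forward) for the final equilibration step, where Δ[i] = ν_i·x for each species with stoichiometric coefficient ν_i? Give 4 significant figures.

Q₀ = 0.007196 vs Keq = 22.17 ⇒ Q<K, forward
Step 1:
                    B           A
  Initial       2.364      0.4564
  Change       -1.624       1.624
  Equil        0.7404        2.08
  solve Keq expr → x = 0.5412; check Q = 22.17
Then change container volume by factor 2 (V_new/V_old).
Step 2:
                    B           A
  Initial      0.3702        1.04
  Change            0           0
  Equil        0.3702        1.04
  solve Keq expr → x = 0; check Q = 22.17
Then remove 0.1178 M of B.
Step 3:
                    B           A
  Initial      0.2524        1.04
  Change      0.08688    -0.08688
  Equil        0.3393      0.9531
  solve Keq expr → x = -0.02896; check Q = 22.17

x = -0.02896 M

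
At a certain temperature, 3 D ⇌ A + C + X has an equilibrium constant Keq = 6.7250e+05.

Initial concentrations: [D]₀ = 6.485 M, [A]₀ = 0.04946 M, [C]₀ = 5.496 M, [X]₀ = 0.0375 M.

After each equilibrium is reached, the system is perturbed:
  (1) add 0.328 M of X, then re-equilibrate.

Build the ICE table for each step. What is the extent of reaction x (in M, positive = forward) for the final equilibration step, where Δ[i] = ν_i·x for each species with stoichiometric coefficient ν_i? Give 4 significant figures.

x = -6.0067e-04 M

Q₀ = 3.7377e-05 vs Keq = 6.7250e+05 ⇒ Q<K, forward
Step 1:
                   D          A          C          X
  Initial      6.485    0.04946      5.496     0.0375
  Change      -6.447      2.149      2.149      2.149
  Equil      0.03795      2.198      7.645      2.187
  solve Keq expr → x = 2.149; check Q = 6.7250e+05
Then add 0.328 M of X.
Step 2:
                   D          A          C          X
  Initial    0.03795      2.198      7.645      2.515
  Change    0.001802 -6.0067e-04 -6.0067e-04 -6.0067e-04
  Equil      0.03975      2.198      7.644      2.514
  solve Keq expr → x = -6.0067e-04; check Q = 6.7250e+05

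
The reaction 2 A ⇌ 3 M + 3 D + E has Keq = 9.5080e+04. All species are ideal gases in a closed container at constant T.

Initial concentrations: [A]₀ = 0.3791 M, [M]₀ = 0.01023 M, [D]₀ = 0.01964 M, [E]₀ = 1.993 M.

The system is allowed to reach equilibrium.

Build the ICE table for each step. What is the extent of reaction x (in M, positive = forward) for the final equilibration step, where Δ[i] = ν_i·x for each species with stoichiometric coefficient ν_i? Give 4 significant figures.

Q₀ = 1.1247e-10 vs Keq = 9.5080e+04 ⇒ Q<K, forward
Step 1:
                    A           M           D           E
  init         0.3791     0.01023     0.01964       1.993
  Δ           -0.3782      0.5672      0.5672      0.1891
  eq       9.4513e-04      0.5775      0.5869       2.182
  solve Keq expr → x = 0.1891; check Q = 9.5080e+04

x = 0.1891 M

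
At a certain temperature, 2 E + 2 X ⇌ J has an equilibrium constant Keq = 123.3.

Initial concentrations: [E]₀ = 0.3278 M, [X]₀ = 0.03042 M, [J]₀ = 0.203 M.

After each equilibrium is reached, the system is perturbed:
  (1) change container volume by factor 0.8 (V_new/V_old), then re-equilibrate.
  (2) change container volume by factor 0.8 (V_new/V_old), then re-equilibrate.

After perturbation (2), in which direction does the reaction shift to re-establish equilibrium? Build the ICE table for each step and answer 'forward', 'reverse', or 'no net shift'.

Q₀ = 2042 vs Keq = 123.3 ⇒ Q>K, reverse
Step 1:
                    E           X           J
  I            0.3278     0.03042       0.203
  C           0.06446     0.06446    -0.03223
  E            0.3923     0.09488      0.1708
  solve Keq expr → x = -0.03223; check Q = 123.3
Then change container volume by factor 0.8 (V_new/V_old).
Step 2:
                    E           X           J
  I            0.4903      0.1186      0.2135
  C          -0.02623    -0.02623     0.01311
  E            0.4641     0.09237      0.2266
  solve Keq expr → x = 0.01311; check Q = 123.3
Then change container volume by factor 0.8 (V_new/V_old).
Step 3:
                    E           X           J
  I            0.5801      0.1155      0.2832
  C          -0.02681    -0.02681     0.01341
  E            0.5533     0.08865      0.2966
  solve Keq expr → x = 0.01341; check Q = 123.3

Direction: forward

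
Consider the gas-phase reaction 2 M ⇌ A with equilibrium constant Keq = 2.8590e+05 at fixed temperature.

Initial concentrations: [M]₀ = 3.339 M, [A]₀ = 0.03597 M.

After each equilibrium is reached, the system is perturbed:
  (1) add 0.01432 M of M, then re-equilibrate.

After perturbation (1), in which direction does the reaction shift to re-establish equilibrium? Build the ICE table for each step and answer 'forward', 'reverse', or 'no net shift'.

Direction: forward

Q₀ = 0.003226 vs Keq = 2.8590e+05 ⇒ Q<K, forward
Step 1:
                   M          A
  Initial      3.339    0.03597
  Change      -3.337      1.668
  Equil     0.002442      1.704
  solve Keq expr → x = 1.668; check Q = 2.8590e+05
Then add 0.01432 M of M.
Step 2:
                   M          A
  Initial    0.01676      1.704
  Change    -0.01431   0.007157
  Equil     0.002447      1.711
  solve Keq expr → x = 0.007157; check Q = 2.8590e+05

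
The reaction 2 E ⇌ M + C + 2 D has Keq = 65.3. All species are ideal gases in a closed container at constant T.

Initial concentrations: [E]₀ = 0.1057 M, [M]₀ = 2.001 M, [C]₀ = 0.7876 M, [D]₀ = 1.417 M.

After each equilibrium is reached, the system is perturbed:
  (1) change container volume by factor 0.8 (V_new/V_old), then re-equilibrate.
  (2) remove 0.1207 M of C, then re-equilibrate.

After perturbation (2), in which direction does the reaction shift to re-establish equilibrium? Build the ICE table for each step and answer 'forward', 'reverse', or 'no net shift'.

Q₀ = 283.2 vs Keq = 65.3 ⇒ Q>K, reverse
Step 1:
                  E         M         C         D
  Initial    0.1057     2.001    0.7876     1.417
  Change    0.09178  -0.04589  -0.04589  -0.09178
  Equil      0.1975     1.955    0.7417     1.325
  solve Keq expr → x = -0.04589; check Q = 65.3
Then change container volume by factor 0.8 (V_new/V_old).
Step 2:
                  E         M         C         D
  Initial    0.2469     2.444    0.9271     1.657
  Change    0.04755  -0.02377  -0.02377  -0.04755
  Equil      0.2944      2.42    0.9034     1.609
  solve Keq expr → x = -0.02377; check Q = 65.3
Then remove 0.1207 M of C.
Step 3:
                  E         M         C         D
  Initial    0.2944      2.42    0.7827     1.609
  Change   -0.01583  0.007914  0.007914   0.01583
  Equil      0.2786     2.428    0.7906     1.625
  solve Keq expr → x = 0.007914; check Q = 65.3

Direction: forward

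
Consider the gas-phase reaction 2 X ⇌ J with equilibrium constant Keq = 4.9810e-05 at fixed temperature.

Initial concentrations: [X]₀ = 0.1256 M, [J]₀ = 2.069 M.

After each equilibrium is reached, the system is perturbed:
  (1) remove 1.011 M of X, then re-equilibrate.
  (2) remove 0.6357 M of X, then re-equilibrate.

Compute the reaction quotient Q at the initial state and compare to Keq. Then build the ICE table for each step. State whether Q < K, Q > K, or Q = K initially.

Q₀ = 131.2; Q > K (proceeds reverse)

Q₀ = 131.2 vs Keq = 4.9810e-05 ⇒ Q>K, reverse
Step 1:
                  X         J
  I          0.1256     2.069
  C           4.136    -2.068
  E           4.262 9.0469e-04
  solve Keq expr → x = -2.068; check Q = 4.9810e-05
Then remove 1.011 M of X.
Step 2:
                  X         J
  I           3.251 9.0469e-04
  C       7.5615e-04 -3.7807e-04
  E           3.252 5.2662e-04
  solve Keq expr → x = -3.7807e-04; check Q = 4.9810e-05
Then remove 0.6357 M of X.
Step 3:
                  X         J
  I           2.616 5.2662e-04
  C       3.7138e-04 -1.8569e-04
  E           2.616 3.4093e-04
  solve Keq expr → x = -1.8569e-04; check Q = 4.9810e-05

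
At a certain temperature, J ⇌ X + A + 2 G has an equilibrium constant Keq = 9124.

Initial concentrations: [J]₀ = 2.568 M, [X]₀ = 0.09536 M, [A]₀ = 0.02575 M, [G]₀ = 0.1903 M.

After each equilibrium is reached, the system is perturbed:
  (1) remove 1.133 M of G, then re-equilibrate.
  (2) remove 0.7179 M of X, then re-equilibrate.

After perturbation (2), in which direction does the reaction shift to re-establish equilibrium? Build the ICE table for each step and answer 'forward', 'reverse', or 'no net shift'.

Q₀ = 3.4628e-05 vs Keq = 9124 ⇒ Q<K, forward
Step 1:
                  J         X         A         G
  Initial     2.568   0.09536   0.02575    0.1903
  Change     -2.547     2.547     2.547     5.094
  Equil     0.02081     2.643     2.573     5.285
  solve Keq expr → x = 2.547; check Q = 9124
Then remove 1.133 M of G.
Step 2:
                  J         X         A         G
  Initial   0.02081     2.643     2.573     4.152
  Change  -0.007793  0.007793  0.007793   0.01559
  Equil     0.01302      2.65     2.581     4.167
  solve Keq expr → x = 0.007793; check Q = 9124
Then remove 0.7179 M of X.
Step 3:
                  J         X         A         G
  Initial   0.01302     1.932     2.581     4.167
  Change  -0.003465  0.003465  0.003465   0.00693
  Equil    0.009554     1.936     2.584     4.174
  solve Keq expr → x = 0.003465; check Q = 9124

Direction: forward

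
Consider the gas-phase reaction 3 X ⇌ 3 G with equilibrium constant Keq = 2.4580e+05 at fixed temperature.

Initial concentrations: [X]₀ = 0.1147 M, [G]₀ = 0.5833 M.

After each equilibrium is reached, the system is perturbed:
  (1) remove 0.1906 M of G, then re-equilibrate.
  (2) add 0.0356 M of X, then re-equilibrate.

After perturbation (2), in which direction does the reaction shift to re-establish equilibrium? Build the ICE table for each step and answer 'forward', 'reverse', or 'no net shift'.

Direction: forward

Q₀ = 131.5 vs Keq = 2.4580e+05 ⇒ Q<K, forward
Step 1:
                    X           G
  Initial      0.1147      0.5833
  Change      -0.1037      0.1037
  Equil       0.01097       0.687
  solve Keq expr → x = 0.03458; check Q = 2.4580e+05
Then remove 0.1906 M of G.
Step 2:
                    X           G
  Initial     0.01097      0.4964
  Change    -0.002995    0.002995
  Equil      0.007973      0.4994
  solve Keq expr → x = 9.9830e-04; check Q = 2.4580e+05
Then add 0.0356 M of X.
Step 3:
                    X           G
  Initial     0.04357      0.4994
  Change     -0.03504     0.03504
  Equil      0.008532      0.5345
  solve Keq expr → x = 0.01168; check Q = 2.4580e+05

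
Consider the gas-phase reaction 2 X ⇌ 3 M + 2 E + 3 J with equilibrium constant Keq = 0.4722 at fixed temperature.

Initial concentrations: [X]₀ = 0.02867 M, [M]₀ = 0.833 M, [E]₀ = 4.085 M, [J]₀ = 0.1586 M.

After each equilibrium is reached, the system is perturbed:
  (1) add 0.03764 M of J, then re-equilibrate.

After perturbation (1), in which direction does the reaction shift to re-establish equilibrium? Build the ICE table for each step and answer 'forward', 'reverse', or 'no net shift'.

Direction: reverse

Q₀ = 46.81 vs Keq = 0.4722 ⇒ Q>K, reverse
Step 1:
                   X          M          E          J
  init       0.02867      0.833      4.085     0.1586
  Δ          0.05401   -0.08101   -0.05401   -0.08101
  eq         0.08268      0.752      4.031    0.07759
  solve Keq expr → x = -0.027; check Q = 0.4722
Then add 0.03764 M of J.
Step 2:
                   X          M          E          J
  init       0.08268      0.752      4.031     0.1152
  Δ          0.01635   -0.02453   -0.01635   -0.02453
  eq         0.09903     0.7275      4.015    0.09071
  solve Keq expr → x = -0.008175; check Q = 0.4722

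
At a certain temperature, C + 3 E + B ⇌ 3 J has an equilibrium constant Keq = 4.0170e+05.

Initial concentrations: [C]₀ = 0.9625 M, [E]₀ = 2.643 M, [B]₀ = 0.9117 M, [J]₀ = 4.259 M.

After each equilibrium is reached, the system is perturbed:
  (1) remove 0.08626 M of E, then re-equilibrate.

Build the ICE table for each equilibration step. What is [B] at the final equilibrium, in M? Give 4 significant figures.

[B]_eq = 0.1532 M

Q₀ = 4.768 vs Keq = 4.0170e+05 ⇒ Q<K, forward
Step 1:
                   C          E          B          J
  I           0.9625      2.643     0.9117      4.259
  C          -0.7785     -2.335    -0.7785      2.335
  E            0.184     0.3076     0.1332      6.594
  solve Keq expr → x = 0.7785; check Q = 4.0170e+05
Then remove 0.08626 M of E.
Step 2:
                   C          E          B          J
  I            0.184     0.2214     0.1332      6.594
  C          0.01994    0.05982    0.01994   -0.05982
  E            0.204     0.2812     0.1532      6.535
  solve Keq expr → x = -0.01994; check Q = 4.0170e+05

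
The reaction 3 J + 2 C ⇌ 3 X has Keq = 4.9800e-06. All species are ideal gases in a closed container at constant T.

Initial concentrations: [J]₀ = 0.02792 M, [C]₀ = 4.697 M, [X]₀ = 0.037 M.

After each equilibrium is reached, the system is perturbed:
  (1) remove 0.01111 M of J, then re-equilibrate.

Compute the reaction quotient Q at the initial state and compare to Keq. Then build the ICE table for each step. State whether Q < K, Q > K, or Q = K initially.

Q₀ = 0.1055; Q > K (proceeds reverse)

Q₀ = 0.1055 vs Keq = 4.9800e-06 ⇒ Q>K, reverse
Step 1:
                  J         C         X
  Initial   0.02792     4.697     0.037
  Change    0.03402   0.02268  -0.03402
  Equil     0.06194      4.72  0.002976
  solve Keq expr → x = -0.01134; check Q = 4.9800e-06
Then remove 0.01111 M of J.
Step 2:
                  J         C         X
  Initial   0.05083      4.72  0.002976
  Change  5.0924e-04 3.3949e-04 -5.0924e-04
  Equil     0.05134      4.72  0.002467
  solve Keq expr → x = -1.6975e-04; check Q = 4.9800e-06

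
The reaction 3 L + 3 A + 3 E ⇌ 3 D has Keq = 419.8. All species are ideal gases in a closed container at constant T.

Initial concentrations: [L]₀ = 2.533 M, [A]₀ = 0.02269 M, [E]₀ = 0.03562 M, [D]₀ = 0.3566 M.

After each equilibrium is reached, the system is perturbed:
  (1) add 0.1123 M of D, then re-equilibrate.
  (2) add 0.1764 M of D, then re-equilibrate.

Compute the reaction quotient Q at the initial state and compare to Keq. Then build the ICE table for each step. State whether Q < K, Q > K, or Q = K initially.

Q₀ = 5.2851e+06 vs Keq = 419.8 ⇒ Q>K, reverse
Step 1:
                    L           A           E           D
  init          2.533     0.02269     0.03562      0.3566
  Δ           0.08801     0.08801     0.08801    -0.08801
  eq            2.621      0.1107      0.1236      0.2686
  solve Keq expr → x = -0.02934; check Q = 419.8
Then add 0.1123 M of D.
Step 2:
                    L           A           E           D
  init          2.621      0.1107      0.1236      0.3809
  Δ           0.01842     0.01842     0.01842    -0.01842
  eq            2.639      0.1291       0.142      0.3625
  solve Keq expr → x = -0.006139; check Q = 419.8
Then add 0.1764 M of D.
Step 3:
                    L           A           E           D
  init          2.639      0.1291       0.142      0.5389
  Δ           0.02503     0.02503     0.02503    -0.02503
  eq            2.664      0.1542      0.1671      0.5138
  solve Keq expr → x = -0.008344; check Q = 419.8

Q₀ = 5.2851e+06; Q > K (proceeds reverse)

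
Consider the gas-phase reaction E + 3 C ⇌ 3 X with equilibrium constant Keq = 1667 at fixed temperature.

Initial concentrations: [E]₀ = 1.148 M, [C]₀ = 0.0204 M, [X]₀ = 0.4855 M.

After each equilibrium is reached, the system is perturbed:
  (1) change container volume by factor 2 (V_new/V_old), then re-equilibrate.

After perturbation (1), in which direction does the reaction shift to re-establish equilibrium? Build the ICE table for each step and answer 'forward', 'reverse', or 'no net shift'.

Direction: reverse

Q₀ = 1.1742e+04 vs Keq = 1667 ⇒ Q>K, reverse
Step 1:
                    E           C           X
  Initial       1.148      0.0204      0.4855
  Change     0.005751     0.01725    -0.01725
  Equil         1.154     0.03765      0.4682
  solve Keq expr → x = -0.005751; check Q = 1667
Then change container volume by factor 2 (V_new/V_old).
Step 2:
                    E           C           X
  Initial      0.5769     0.01883      0.2341
  Change     0.001475    0.004425   -0.004425
  Equil        0.5784     0.02325      0.2297
  solve Keq expr → x = -0.001475; check Q = 1667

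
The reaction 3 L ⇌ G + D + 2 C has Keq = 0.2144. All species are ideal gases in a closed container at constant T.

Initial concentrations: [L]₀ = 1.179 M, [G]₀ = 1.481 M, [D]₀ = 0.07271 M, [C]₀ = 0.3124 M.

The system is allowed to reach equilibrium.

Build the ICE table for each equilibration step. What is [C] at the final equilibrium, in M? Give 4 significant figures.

[C]_eq = 0.5711 M

Q₀ = 0.006413 vs Keq = 0.2144 ⇒ Q<K, forward
Step 1:
                    L           G           D           C
  I             1.179       1.481     0.07271      0.3124
  C            -0.388      0.1293      0.1293      0.2587
  E             0.791        1.61       0.202      0.5711
  solve Keq expr → x = 0.1293; check Q = 0.2144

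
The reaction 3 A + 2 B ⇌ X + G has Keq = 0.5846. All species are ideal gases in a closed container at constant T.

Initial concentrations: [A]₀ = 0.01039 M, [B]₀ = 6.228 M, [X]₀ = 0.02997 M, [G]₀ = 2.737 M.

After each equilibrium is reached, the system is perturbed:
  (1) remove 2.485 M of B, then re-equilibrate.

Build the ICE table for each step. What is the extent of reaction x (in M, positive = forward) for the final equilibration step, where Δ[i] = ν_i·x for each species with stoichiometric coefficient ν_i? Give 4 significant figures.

Q₀ = 1885 vs Keq = 0.5846 ⇒ Q>K, reverse
Step 1:
                    A           B           X           G
  Initial     0.01039       6.228     0.02997       2.737
  Change      0.07438     0.04959    -0.02479    -0.02479
  Equil       0.08477       6.278    0.005175       2.712
  solve Keq expr → x = -0.02479; check Q = 0.5846
Then remove 2.485 M of B.
Step 2:
                    A           B           X           G
  Initial     0.08477       3.793    0.005175       2.712
  Change     0.008056    0.005371   -0.002685   -0.002685
  Equil       0.09283       3.798     0.00249        2.71
  solve Keq expr → x = -0.002685; check Q = 0.5846

x = -0.002685 M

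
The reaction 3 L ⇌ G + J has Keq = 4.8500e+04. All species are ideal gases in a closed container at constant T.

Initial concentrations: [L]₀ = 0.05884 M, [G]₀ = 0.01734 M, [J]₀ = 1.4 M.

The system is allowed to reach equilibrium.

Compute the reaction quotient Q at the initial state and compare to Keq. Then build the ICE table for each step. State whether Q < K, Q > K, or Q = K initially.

Q₀ = 119.2; Q < K (proceeds forward)

Q₀ = 119.2 vs Keq = 4.8500e+04 ⇒ Q<K, forward
Step 1:
                    L           G           J
  I           0.05884     0.01734         1.4
  C           -0.0489      0.0163      0.0163
  E          0.009941     0.03364       1.416
  solve Keq expr → x = 0.0163; check Q = 4.8500e+04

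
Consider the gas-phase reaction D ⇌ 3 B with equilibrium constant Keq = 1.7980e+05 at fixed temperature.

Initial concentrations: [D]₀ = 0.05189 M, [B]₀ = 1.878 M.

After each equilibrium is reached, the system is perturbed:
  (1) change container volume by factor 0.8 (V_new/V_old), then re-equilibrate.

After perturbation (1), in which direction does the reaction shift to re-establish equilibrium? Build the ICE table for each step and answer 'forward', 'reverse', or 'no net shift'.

Q₀ = 127.6 vs Keq = 1.7980e+05 ⇒ Q<K, forward
Step 1:
                    D           B
  Initial     0.05189       1.878
  Change     -0.05184      0.1555
  Equil    4.6769e-05       2.034
  solve Keq expr → x = 0.05184; check Q = 1.7980e+05
Then change container volume by factor 0.8 (V_new/V_old).
Step 2:
                    D           B
  Initial  5.8462e-05       2.542
  Change   3.2874e-05 -9.8622e-05
  Equil    9.1336e-05       2.542
  solve Keq expr → x = -3.2874e-05; check Q = 1.7980e+05

Direction: reverse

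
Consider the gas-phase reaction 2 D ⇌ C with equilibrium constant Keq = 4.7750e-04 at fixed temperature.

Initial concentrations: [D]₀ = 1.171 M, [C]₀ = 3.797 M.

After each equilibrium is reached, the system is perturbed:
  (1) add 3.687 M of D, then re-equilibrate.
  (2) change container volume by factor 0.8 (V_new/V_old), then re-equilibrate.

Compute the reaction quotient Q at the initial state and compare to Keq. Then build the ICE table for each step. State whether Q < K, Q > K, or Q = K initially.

Q₀ = 2.769; Q > K (proceeds reverse)

Q₀ = 2.769 vs Keq = 4.7750e-04 ⇒ Q>K, reverse
Step 1:
                    D           C
  I             1.171       3.797
  C             7.522      -3.761
  E             8.693     0.03608
  solve Keq expr → x = -3.761; check Q = 4.7750e-04
Then add 3.687 M of D.
Step 2:
                    D           C
  I             12.38     0.03608
  C          -0.07249     0.03624
  E             12.31     0.07233
  solve Keq expr → x = 0.03624; check Q = 4.7750e-04
Then change container volume by factor 0.8 (V_new/V_old).
Step 3:
                    D           C
  I             15.38     0.09041
  C          -0.04392     0.02196
  E             15.34      0.1124
  solve Keq expr → x = 0.02196; check Q = 4.7750e-04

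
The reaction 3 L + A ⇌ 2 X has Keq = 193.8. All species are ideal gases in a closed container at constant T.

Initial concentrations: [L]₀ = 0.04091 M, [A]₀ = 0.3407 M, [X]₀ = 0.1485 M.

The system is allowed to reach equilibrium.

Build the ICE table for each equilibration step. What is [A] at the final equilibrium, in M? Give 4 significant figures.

[A]_eq = 0.3484 M

Q₀ = 945.3 vs Keq = 193.8 ⇒ Q>K, reverse
Step 1:
                   L          A          X
  init       0.04091     0.3407     0.1485
  Δ          0.02311   0.007702    -0.0154
  eq         0.06402     0.3484     0.1331
  solve Keq expr → x = -0.007702; check Q = 193.8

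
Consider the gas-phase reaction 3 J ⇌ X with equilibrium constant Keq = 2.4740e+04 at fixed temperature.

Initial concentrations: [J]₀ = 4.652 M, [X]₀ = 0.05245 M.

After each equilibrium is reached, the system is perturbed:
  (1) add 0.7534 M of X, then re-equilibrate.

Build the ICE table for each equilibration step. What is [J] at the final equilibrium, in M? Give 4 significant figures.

Q₀ = 5.2099e-04 vs Keq = 2.4740e+04 ⇒ Q<K, forward
Step 1:
                    J           X
  I             4.652     0.05245
  C            -4.612       1.537
  E           0.04005        1.59
  solve Keq expr → x = 1.537; check Q = 2.4740e+04
Then add 0.7534 M of X.
Step 2:
                    J           X
  I           0.04005       2.343
  C          0.005517   -0.001839
  E           0.04557       2.341
  solve Keq expr → x = -0.001839; check Q = 2.4740e+04

[J]_eq = 0.04557 M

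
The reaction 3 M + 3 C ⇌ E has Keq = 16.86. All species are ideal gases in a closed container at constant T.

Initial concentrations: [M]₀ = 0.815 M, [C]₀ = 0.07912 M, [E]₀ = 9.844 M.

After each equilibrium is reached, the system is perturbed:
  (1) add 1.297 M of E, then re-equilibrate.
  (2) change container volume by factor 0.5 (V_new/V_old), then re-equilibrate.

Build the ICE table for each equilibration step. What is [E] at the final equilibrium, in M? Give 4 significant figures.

[E]_eq = 22.15 M

Q₀ = 3.6715e+04 vs Keq = 16.86 ⇒ Q>K, reverse
Step 1:
                   M          C          E
  init         0.815    0.07912      9.844
  Δ           0.5358     0.5358    -0.1786
  eq           1.351      0.615      9.665
  solve Keq expr → x = -0.1786; check Q = 16.86
Then add 1.297 M of E.
Step 2:
                   M          C          E
  init         1.351      0.615      10.96
  Δ          0.01787    0.01787  -0.005957
  eq           1.369     0.6328      10.96
  solve Keq expr → x = -0.005957; check Q = 16.86
Then change container volume by factor 0.5 (V_new/V_old).
Step 3:
                   M          C          E
  init         2.737      1.266      21.91
  Δ          -0.7222    -0.7222     0.2407
  eq           2.015     0.5435      22.15
  solve Keq expr → x = 0.2407; check Q = 16.86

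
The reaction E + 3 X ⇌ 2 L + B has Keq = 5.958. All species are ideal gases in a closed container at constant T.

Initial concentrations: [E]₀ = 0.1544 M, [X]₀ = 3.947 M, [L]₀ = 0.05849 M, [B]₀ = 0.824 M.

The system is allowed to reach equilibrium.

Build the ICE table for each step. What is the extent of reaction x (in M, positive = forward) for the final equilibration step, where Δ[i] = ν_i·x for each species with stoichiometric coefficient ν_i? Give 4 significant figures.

Q₀ = 2.9692e-04 vs Keq = 5.958 ⇒ Q<K, forward
Step 1:
                   E          X          L          B
  init        0.1544      3.947    0.05849      0.824
  Δ          -0.1539    -0.4616     0.3078     0.1539
  eq      5.1999e-04      3.485     0.3663     0.9779
  solve Keq expr → x = 0.1539; check Q = 5.958

x = 0.1539 M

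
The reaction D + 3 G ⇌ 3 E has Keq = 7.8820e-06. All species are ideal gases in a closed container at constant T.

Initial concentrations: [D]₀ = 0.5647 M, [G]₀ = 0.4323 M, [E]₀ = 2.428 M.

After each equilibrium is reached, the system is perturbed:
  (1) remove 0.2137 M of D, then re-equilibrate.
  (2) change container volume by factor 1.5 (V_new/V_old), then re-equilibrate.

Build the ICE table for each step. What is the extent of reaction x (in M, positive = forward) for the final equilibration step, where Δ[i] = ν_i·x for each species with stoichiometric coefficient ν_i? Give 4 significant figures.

Q₀ = 313.7 vs Keq = 7.8820e-06 ⇒ Q>K, reverse
Step 1:
                  D         G         E
  init       0.5647    0.4323     2.428
  Δ          0.7888     2.366    -2.366
  eq          1.353     2.799   0.06161
  solve Keq expr → x = -0.7888; check Q = 7.8820e-06
Then remove 0.2137 M of D.
Step 2:
                  D         G         E
  init         1.14     2.799   0.06161
  Δ        0.001114  0.003341 -0.003341
  eq          1.141     2.802   0.05827
  solve Keq expr → x = -0.001114; check Q = 7.8820e-06
Then change container volume by factor 1.5 (V_new/V_old).
Step 3:
                  D         G         E
  init       0.7606     1.868   0.03885
  Δ          0.0016    0.0048   -0.0048
  eq         0.7622     1.873   0.03405
  solve Keq expr → x = -0.0016; check Q = 7.8820e-06

x = -0.0016 M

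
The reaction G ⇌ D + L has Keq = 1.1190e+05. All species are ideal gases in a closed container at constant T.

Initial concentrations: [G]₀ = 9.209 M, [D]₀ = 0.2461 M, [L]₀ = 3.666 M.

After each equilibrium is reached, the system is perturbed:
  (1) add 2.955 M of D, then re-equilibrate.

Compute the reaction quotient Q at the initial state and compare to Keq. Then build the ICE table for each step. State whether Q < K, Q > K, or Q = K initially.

Q₀ = 0.09797 vs Keq = 1.1190e+05 ⇒ Q<K, forward
Step 1:
                    G           D           L
  Initial       9.209      0.2461       3.666
  Change       -9.208       9.208       9.208
  Equil      0.001088       9.454       12.87
  solve Keq expr → x = 9.208; check Q = 1.1190e+05
Then add 2.955 M of D.
Step 2:
                    G           D           L
  Initial    0.001088       12.41       12.87
  Change   3.3989e-04 -3.3989e-04 -3.3989e-04
  Equil      0.001428       12.41       12.87
  solve Keq expr → x = -3.3989e-04; check Q = 1.1190e+05

Q₀ = 0.09797; Q < K (proceeds forward)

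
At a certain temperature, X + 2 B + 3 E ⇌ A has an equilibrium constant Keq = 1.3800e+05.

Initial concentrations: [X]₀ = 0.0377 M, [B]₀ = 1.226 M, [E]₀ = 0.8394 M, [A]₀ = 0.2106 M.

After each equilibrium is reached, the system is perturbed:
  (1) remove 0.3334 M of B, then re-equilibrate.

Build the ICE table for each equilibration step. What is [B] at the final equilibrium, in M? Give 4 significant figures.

Q₀ = 6.284 vs Keq = 1.3800e+05 ⇒ Q<K, forward
Step 1:
                  X         B         E         A
  init       0.0377     1.226    0.8394    0.2106
  Δ         -0.0377  -0.07539   -0.1131    0.0377
  eq      3.5471e-06     1.151    0.7263    0.2483
  solve Keq expr → x = 0.0377; check Q = 1.3800e+05
Then remove 0.3334 M of B.
Step 2:
                  X         B         E         A
  init    3.5471e-06    0.8172    0.7263    0.2483
  Δ       3.4841e-06 6.9682e-06 1.0452e-05 -3.4841e-06
  eq      7.0312e-06    0.8172    0.7263    0.2483
  solve Keq expr → x = -3.4841e-06; check Q = 1.3800e+05

[B]_eq = 0.8172 M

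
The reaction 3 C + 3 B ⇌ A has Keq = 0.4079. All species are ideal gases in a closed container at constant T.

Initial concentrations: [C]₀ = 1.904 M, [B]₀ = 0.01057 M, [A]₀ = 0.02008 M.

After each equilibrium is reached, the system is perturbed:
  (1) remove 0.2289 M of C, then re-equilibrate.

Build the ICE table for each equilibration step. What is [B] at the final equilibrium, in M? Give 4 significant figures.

[B]_eq = 0.06874 M

Q₀ = 2463 vs Keq = 0.4079 ⇒ Q>K, reverse
Step 1:
                  C         B         A
  Initial     1.904   0.01057   0.02008
  Change    0.05735   0.05735  -0.01912
  Equil       1.961   0.06792 9.6419e-04
  solve Keq expr → x = -0.01912; check Q = 0.4079
Then remove 0.2289 M of C.
Step 2:
                  C         B         A
  Initial     1.732   0.06792 9.6419e-04
  Change  8.2286e-04 8.2286e-04 -2.7429e-04
  Equil       1.733   0.06874 6.8990e-04
  solve Keq expr → x = -2.7429e-04; check Q = 0.4079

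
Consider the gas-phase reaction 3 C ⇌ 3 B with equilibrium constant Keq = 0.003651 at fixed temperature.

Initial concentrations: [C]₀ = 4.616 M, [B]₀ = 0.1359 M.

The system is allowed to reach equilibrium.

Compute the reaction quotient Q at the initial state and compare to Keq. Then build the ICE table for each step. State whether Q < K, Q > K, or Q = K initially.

Q₀ = 2.5519e-05; Q < K (proceeds forward)

Q₀ = 2.5519e-05 vs Keq = 0.003651 ⇒ Q<K, forward
Step 1:
                   C          B
  Initial      4.616     0.1359
  Change     -0.4982     0.4982
  Equil        4.118     0.6341
  solve Keq expr → x = 0.1661; check Q = 0.003651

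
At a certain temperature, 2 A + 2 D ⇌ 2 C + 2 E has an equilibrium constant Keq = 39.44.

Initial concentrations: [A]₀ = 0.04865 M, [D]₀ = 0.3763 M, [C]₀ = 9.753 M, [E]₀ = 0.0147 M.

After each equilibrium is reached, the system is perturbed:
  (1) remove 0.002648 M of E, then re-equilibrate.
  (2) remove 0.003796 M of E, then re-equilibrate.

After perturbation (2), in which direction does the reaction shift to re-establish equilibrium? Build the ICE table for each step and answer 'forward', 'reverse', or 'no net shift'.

Q₀ = 61.33 vs Keq = 39.44 ⇒ Q>K, reverse
Step 1:
                    A           D           C           E
  I           0.04865      0.3763       9.753      0.0147
  C          0.002281    0.002281   -0.002281   -0.002281
  E           0.05093      0.3786       9.751     0.01242
  solve Keq expr → x = -0.001141; check Q = 39.44
Then remove 0.002648 M of E.
Step 2:
                    A           D           C           E
  I           0.05093      0.3786       9.751    0.009771
  C         -0.002074   -0.002074    0.002074    0.002074
  E           0.04886      0.3765       9.753     0.01185
  solve Keq expr → x = 0.001037; check Q = 39.44
Then remove 0.003796 M of E.
Step 3:
                    A           D           C           E
  I           0.04886      0.3765       9.753    0.008049
  C         -0.002982   -0.002982    0.002982    0.002982
  E           0.04588      0.3735       9.756     0.01103
  solve Keq expr → x = 0.001491; check Q = 39.44

Direction: forward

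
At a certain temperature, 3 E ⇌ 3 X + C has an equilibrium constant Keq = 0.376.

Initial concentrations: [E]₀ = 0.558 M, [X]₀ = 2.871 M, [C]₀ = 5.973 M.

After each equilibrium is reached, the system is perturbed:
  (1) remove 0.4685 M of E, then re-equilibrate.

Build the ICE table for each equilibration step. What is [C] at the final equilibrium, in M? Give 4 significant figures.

Q₀ = 813.6 vs Keq = 0.376 ⇒ Q>K, reverse
Step 1:
                   E          X          C
  init         0.558      2.871      5.973
  Δ            1.869     -1.869    -0.6231
  eq           2.427      1.002       5.35
  solve Keq expr → x = -0.6231; check Q = 0.376
Then remove 0.4685 M of E.
Step 2:
                   E          X          C
  init         1.959      1.002       5.35
  Δ           0.1351    -0.1351   -0.04504
  eq           2.094     0.8666      5.305
  solve Keq expr → x = -0.04504; check Q = 0.376

[C]_eq = 5.305 M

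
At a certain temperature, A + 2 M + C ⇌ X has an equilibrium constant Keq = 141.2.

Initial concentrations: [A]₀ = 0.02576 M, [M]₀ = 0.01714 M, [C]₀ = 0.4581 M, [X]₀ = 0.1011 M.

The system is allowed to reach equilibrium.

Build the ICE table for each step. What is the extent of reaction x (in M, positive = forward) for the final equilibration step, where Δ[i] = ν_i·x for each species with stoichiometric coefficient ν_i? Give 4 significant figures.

Q₀ = 2.9162e+04 vs Keq = 141.2 ⇒ Q>K, reverse
Step 1:
                   A          M          C          X
  I          0.02576    0.01714     0.4581     0.1011
  C          0.04461    0.08921    0.04461   -0.04461
  E          0.07037     0.1064     0.5027    0.05649
  solve Keq expr → x = -0.04461; check Q = 141.2

x = -0.04461 M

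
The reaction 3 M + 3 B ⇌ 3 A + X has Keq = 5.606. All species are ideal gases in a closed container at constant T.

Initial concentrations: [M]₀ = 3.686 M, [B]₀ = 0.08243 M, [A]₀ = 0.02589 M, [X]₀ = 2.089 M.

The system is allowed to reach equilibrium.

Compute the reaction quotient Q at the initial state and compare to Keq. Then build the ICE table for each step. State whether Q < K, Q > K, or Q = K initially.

Q₀ = 0.001292 vs Keq = 5.606 ⇒ Q<K, forward
Step 1:
                   M          B          A          X
  I            3.686    0.08243    0.02589      2.089
  C         -0.06442   -0.06442    0.06442    0.02147
  E            3.622    0.01801    0.09031       2.11
  solve Keq expr → x = 0.02147; check Q = 5.606

Q₀ = 0.001292; Q < K (proceeds forward)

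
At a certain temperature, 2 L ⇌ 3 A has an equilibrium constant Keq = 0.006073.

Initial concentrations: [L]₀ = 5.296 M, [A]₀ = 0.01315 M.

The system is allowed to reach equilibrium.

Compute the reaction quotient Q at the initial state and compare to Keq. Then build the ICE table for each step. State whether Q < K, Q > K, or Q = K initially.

Q₀ = 8.1074e-08; Q < K (proceeds forward)

Q₀ = 8.1074e-08 vs Keq = 0.006073 ⇒ Q<K, forward
Step 1:
                  L         A
  I           5.296   0.01315
  C         -0.3446    0.5169
  E           4.951      0.53
  solve Keq expr → x = 0.1723; check Q = 0.006073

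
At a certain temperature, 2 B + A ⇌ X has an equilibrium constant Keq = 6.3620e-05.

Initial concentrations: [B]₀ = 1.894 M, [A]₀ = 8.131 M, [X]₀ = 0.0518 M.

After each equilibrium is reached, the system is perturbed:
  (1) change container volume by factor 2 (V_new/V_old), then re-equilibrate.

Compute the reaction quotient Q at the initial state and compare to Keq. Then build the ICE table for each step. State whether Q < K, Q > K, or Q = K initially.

Q₀ = 0.001776; Q > K (proceeds reverse)

Q₀ = 0.001776 vs Keq = 6.3620e-05 ⇒ Q>K, reverse
Step 1:
                   B          A          X
  init         1.894      8.131     0.0518
  Δ          0.09946    0.04973   -0.04973
  eq           1.993      8.181   0.002068
  solve Keq expr → x = -0.04973; check Q = 6.3620e-05
Then change container volume by factor 2 (V_new/V_old).
Step 2:
                   B          A          X
  init        0.9967       4.09   0.001034
  Δ         0.001549 7.7474e-04 -7.7474e-04
  eq          0.9983      4.091 2.5938e-04
  solve Keq expr → x = -7.7474e-04; check Q = 6.3620e-05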